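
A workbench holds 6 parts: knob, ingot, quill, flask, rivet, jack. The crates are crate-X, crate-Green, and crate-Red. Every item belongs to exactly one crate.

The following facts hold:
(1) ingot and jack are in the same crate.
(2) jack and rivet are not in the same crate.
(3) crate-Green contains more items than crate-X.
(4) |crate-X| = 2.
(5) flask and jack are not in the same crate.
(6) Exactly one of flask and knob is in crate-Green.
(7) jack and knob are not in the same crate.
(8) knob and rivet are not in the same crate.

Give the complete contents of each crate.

crate-X = {ingot, jack}; crate-Green = {flask, quill, rivet}; crate-Red = {knob}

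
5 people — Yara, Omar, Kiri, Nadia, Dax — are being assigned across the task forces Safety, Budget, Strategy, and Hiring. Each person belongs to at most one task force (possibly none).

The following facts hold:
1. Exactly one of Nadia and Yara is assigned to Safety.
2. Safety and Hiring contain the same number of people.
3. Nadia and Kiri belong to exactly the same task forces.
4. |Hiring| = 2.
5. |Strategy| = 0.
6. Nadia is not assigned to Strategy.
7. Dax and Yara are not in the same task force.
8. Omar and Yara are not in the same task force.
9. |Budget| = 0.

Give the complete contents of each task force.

Safety = {Kiri, Nadia}; Budget = {}; Strategy = {}; Hiring = {Dax, Omar}

From (6): Nadia ∉ Strategy.
(3): Kiri matches Nadia: Kiri ∉ Strategy.
(5): Strategy already has 0, so the rest are out.
(9): Budget already has 0, so the rest are out.
Suppose Yara ∈ Safety: no assignment then satisfies all the clues, so Yara ∉ Safety.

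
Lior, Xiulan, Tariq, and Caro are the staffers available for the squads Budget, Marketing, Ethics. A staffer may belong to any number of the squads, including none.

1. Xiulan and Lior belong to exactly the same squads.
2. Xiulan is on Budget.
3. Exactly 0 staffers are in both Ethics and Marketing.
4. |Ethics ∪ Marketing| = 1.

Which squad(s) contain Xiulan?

Xiulan: Budget

From (2): Xiulan ∈ Budget.
(1): Lior matches Xiulan: Lior ∈ Budget.
Suppose Xiulan ∈ Marketing: no assignment then satisfies all the clues, so Xiulan ∉ Marketing.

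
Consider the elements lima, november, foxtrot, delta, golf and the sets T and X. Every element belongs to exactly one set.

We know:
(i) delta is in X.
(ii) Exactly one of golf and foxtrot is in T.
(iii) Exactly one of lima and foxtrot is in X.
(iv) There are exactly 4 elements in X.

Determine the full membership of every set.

T = {foxtrot}; X = {delta, golf, lima, november}

From (i): delta ∈ X.
Suppose lima ∈ T: no assignment then satisfies all the clues, so lima ∉ T.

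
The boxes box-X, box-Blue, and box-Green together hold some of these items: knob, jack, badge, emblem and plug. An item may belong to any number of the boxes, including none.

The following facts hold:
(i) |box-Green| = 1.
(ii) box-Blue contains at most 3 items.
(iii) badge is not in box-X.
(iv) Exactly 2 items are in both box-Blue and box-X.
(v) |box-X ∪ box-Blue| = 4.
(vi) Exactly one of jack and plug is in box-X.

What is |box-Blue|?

3

From (iii): badge ∉ box-X.
Suppose knob ∉ box-X: no assignment then satisfies all the clues, so knob ∈ box-X.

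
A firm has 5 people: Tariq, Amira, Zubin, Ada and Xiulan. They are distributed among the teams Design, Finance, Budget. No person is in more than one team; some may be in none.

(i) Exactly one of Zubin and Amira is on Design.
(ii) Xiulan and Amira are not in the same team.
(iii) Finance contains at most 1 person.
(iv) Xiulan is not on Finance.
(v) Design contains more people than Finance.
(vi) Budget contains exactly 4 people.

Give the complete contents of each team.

Design = {Amira}; Finance = {}; Budget = {Ada, Tariq, Xiulan, Zubin}

From (iv): Xiulan ∉ Finance.
Suppose Tariq ∈ Design: no assignment then satisfies all the clues, so Tariq ∉ Design.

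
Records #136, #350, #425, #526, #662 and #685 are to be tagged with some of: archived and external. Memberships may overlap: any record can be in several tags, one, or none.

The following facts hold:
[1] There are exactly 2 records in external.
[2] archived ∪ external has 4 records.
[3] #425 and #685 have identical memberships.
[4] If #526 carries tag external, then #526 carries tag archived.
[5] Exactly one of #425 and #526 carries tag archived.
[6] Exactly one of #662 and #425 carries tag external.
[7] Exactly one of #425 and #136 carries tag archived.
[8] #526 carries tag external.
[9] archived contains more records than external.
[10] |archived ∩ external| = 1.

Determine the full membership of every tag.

archived = {#136, #350, #526}; external = {#526, #662}

From (8): #526 ∈ external.
(4): #526 ∈ archived.
(5) (exactly one): #425 ∉ archived.
(7) (exactly one): #136 ∈ archived.
(3): #685 matches #425: #685 ∉ archived.
Suppose #136 ∈ external: no assignment then satisfies all the clues, so #136 ∉ external.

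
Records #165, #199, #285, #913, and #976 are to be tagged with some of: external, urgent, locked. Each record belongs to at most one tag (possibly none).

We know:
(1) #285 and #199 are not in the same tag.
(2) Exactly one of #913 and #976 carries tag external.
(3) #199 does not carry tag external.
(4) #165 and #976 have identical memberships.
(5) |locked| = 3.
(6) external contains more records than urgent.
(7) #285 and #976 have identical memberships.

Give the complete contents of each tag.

From (3): #199 ∉ external.
Suppose #165 ∈ external: no assignment then satisfies all the clues, so #165 ∉ external.

external = {#913}; urgent = {}; locked = {#165, #285, #976}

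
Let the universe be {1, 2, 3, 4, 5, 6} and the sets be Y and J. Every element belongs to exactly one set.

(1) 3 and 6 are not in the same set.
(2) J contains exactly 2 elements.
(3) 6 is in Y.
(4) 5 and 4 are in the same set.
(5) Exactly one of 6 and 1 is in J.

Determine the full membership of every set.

Y = {2, 4, 5, 6}; J = {1, 3}

From (3): 6 ∈ Y.
(1): 3 ∉ Y.
(5) (exactly one): 1 ∈ J.
Only one set left: 3 ∈ J.
(2): J already has 2, so the rest are out.
Only one set left: 2 ∈ Y.
Only one set left: 4 ∈ Y.
Only one set left: 5 ∈ Y.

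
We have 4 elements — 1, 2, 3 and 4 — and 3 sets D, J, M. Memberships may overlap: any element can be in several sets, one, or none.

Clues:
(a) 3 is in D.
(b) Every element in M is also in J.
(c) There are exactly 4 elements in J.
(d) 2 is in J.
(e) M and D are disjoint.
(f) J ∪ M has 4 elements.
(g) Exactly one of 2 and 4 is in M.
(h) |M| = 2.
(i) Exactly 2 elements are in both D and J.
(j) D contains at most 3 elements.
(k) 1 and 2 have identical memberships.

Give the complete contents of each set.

From (a): 3 ∈ D.
From (d): 2 ∈ J.
(c): only 4 candidates remain for J, so all are in.
(e) (disjoint): 3 ∉ M.
Suppose 1 ∈ D: no assignment then satisfies all the clues, so 1 ∉ D.

D = {3, 4}; J = {1, 2, 3, 4}; M = {1, 2}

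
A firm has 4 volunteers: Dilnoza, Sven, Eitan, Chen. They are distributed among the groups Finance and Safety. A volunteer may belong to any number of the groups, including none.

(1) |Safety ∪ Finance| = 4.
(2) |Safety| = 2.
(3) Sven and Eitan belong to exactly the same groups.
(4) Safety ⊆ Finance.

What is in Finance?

Finance = {Chen, Dilnoza, Eitan, Sven}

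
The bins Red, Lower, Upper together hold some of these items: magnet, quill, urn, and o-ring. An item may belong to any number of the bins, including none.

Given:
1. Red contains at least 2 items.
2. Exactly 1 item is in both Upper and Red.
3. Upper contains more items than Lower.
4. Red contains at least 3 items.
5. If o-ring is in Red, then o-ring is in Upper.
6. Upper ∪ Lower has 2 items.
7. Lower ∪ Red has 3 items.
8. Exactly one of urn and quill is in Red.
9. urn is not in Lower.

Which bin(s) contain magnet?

From (9): urn ∉ Lower.
Suppose magnet ∉ Red: no assignment then satisfies all the clues, so magnet ∈ Red.

magnet: Red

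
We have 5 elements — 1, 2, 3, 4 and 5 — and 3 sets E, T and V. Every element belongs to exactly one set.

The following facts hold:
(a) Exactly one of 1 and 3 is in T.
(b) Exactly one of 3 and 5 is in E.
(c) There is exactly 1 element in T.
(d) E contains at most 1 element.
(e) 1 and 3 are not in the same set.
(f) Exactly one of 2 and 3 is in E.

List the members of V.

V = {2, 4, 5}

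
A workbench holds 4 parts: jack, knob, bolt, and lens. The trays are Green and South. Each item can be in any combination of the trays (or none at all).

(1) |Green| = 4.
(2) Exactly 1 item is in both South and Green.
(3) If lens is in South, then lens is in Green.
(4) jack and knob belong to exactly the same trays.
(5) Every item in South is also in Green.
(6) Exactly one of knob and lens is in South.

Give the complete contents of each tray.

Green = {bolt, jack, knob, lens}; South = {lens}

(1): only 4 candidates remain for Green, so all are in.
Suppose jack ∈ South: no assignment then satisfies all the clues, so jack ∉ South.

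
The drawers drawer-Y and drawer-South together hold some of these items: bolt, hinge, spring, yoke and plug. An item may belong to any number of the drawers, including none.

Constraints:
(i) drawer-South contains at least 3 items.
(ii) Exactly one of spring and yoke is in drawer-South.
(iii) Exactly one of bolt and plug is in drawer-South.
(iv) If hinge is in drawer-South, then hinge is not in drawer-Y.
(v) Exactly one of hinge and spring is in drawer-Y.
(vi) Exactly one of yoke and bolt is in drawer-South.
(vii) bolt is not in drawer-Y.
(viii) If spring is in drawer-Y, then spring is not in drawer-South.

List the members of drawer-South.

drawer-South = {hinge, plug, yoke}

From (vii): bolt ∉ drawer-Y.
Suppose bolt ∈ drawer-South: no assignment then satisfies all the clues, so bolt ∉ drawer-South.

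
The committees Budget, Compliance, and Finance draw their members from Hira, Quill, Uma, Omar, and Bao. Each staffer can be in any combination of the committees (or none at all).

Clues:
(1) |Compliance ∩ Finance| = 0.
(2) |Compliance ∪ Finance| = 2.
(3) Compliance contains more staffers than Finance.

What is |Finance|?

0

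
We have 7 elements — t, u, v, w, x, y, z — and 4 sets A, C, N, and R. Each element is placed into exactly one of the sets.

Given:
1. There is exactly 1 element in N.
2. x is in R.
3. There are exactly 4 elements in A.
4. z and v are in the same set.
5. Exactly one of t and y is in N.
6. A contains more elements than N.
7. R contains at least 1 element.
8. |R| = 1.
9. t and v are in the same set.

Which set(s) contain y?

y: N

From (2): x ∈ R.
(8): R already has 1, so the rest are out.
Suppose y ∈ A: no assignment then satisfies all the clues, so y ∉ A.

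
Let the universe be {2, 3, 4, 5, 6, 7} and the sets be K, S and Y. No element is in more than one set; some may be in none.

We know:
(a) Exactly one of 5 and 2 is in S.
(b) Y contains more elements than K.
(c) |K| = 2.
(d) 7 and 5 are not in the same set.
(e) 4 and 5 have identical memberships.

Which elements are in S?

S = {2}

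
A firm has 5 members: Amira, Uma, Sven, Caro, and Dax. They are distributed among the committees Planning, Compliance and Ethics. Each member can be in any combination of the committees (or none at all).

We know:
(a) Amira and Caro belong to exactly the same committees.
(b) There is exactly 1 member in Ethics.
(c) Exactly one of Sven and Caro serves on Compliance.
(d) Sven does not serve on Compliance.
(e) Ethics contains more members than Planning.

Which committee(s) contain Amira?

Amira: Compliance

From (d): Sven ∉ Compliance.
(c) (exactly one): Caro ∈ Compliance.
(a): Amira matches Caro: Amira ∈ Compliance.
Suppose Amira ∈ Planning: no assignment then satisfies all the clues, so Amira ∉ Planning.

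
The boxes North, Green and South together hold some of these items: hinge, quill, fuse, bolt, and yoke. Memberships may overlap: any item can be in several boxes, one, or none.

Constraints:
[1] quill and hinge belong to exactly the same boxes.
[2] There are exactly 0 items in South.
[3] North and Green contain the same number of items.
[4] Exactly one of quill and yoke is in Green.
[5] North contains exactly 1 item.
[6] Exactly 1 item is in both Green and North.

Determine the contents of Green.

Green = {yoke}

(2): South already has 0, so the rest are out.
Suppose hinge ∈ Green: no assignment then satisfies all the clues, so hinge ∉ Green.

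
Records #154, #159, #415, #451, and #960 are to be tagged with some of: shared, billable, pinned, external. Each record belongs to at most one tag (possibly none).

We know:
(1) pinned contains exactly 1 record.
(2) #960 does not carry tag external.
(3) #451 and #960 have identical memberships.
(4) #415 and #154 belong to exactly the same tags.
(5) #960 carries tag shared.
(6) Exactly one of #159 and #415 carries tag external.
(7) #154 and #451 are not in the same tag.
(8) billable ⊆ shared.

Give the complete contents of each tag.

shared = {#451, #960}; billable = {}; pinned = {#159}; external = {#154, #415}

From (2): #960 ∉ external.
From (5): #960 ∈ shared.
(3): #451 matches #960: #451 ∈ shared.
(7): #154 ∉ shared.
(8) contrapositive: #154 ∉ billable.
(4): #415 matches #154: #415 ∉ shared.
(4): #415 matches #154: #415 ∉ billable.
Suppose #154 ∈ pinned: no assignment then satisfies all the clues, so #154 ∉ pinned.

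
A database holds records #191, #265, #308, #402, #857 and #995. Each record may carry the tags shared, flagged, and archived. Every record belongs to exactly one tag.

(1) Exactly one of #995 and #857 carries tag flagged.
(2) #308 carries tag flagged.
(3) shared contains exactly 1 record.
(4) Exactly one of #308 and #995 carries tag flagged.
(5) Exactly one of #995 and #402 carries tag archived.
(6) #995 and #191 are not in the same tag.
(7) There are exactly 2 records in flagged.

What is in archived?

archived = {#191, #265, #402}

From (2): #308 ∈ flagged.
(4) (exactly one): #995 ∉ flagged.
(1) (exactly one): #857 ∈ flagged.
(7): flagged already has 2, so the rest are out.
Suppose #191 ∉ archived: no assignment then satisfies all the clues, so #191 ∈ archived.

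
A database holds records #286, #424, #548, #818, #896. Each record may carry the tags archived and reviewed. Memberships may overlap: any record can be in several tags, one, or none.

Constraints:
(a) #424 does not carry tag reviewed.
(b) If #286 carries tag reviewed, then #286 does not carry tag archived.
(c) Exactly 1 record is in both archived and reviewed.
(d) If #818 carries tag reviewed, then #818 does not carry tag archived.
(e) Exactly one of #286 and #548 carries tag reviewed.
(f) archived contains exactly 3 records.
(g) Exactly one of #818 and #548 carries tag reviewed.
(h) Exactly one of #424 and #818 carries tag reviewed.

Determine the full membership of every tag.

From (a): #424 ∉ reviewed.
(h) (exactly one): #818 ∈ reviewed.
(d): #818 ∉ archived.
(g) (exactly one): #548 ∉ reviewed.
(e) (exactly one): #286 ∈ reviewed.
(b): #286 ∉ archived.
(f): only 3 candidates remain for archived, so all are in.
Suppose #896 ∉ reviewed: no assignment then satisfies all the clues, so #896 ∈ reviewed.

archived = {#424, #548, #896}; reviewed = {#286, #818, #896}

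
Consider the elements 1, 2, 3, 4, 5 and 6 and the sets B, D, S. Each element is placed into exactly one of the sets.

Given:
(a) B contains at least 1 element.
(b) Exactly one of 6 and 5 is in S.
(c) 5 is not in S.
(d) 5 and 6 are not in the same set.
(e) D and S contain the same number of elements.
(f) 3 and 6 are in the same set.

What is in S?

S = {3, 6}

From (c): 5 ∉ S.
(b) (exactly one): 6 ∈ S.
(f): 3 matches 6: 3 ∉ B.
(f): 3 matches 6: 3 ∉ D.
(f): 3 matches 6: 3 ∈ S.
Suppose 1 ∈ S: no assignment then satisfies all the clues, so 1 ∉ S.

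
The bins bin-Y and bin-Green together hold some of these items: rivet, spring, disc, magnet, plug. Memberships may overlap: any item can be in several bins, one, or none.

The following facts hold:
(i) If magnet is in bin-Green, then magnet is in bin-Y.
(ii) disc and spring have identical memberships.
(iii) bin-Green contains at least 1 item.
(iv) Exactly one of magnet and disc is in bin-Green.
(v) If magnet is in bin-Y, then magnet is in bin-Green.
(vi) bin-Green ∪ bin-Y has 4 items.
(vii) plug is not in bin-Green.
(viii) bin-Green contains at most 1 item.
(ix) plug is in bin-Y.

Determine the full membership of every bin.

bin-Y = {disc, magnet, plug, spring}; bin-Green = {magnet}

From (vii): plug ∉ bin-Green.
From (ix): plug ∈ bin-Y.
Suppose rivet ∈ bin-Y: no assignment then satisfies all the clues, so rivet ∉ bin-Y.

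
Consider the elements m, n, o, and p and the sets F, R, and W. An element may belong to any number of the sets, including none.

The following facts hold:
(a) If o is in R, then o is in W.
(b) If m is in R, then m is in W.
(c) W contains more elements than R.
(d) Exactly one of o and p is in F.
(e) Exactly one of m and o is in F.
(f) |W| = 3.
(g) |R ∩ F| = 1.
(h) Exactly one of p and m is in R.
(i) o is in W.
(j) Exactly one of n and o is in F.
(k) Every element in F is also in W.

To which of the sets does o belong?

o: F, R, W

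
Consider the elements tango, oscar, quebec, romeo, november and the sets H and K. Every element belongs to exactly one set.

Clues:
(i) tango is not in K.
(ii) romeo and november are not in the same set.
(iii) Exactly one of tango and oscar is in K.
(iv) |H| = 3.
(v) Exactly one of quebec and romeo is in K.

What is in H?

H = {november, quebec, tango}

From (i): tango ∉ K.
(iii) (exactly one): oscar ∈ K.
Only one set left: tango ∈ H.
Suppose quebec ∉ H: no assignment then satisfies all the clues, so quebec ∈ H.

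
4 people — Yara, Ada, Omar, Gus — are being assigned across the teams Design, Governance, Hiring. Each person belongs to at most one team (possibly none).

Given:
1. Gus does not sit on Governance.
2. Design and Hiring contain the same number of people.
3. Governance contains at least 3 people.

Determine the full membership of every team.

Design = {}; Governance = {Ada, Omar, Yara}; Hiring = {}

From (1): Gus ∉ Governance.
(3): only 3 candidates remain for Governance, so all are in.
Suppose Gus ∈ Design: no assignment then satisfies all the clues, so Gus ∉ Design.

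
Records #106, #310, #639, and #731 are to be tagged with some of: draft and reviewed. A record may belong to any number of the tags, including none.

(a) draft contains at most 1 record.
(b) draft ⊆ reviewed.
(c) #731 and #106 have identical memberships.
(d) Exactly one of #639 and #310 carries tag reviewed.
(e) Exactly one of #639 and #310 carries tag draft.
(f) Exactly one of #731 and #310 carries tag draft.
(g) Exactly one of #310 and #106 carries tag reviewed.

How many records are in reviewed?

1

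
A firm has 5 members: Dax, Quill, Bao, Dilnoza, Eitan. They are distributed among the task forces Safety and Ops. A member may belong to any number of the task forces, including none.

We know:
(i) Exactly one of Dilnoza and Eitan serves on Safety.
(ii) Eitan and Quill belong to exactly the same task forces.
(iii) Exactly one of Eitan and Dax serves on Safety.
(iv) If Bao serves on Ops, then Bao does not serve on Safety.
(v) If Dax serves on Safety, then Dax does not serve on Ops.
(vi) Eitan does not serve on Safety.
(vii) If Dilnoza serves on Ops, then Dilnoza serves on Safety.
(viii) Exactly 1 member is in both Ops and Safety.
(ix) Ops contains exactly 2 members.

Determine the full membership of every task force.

Safety = {Dax, Dilnoza}; Ops = {Bao, Dilnoza}

From (vi): Eitan ∉ Safety.
(i) (exactly one): Dilnoza ∈ Safety.
(ii): Quill matches Eitan: Quill ∉ Safety.
(iii) (exactly one): Dax ∈ Safety.
(v): Dax ∉ Ops.
Suppose Quill ∈ Ops: no assignment then satisfies all the clues, so Quill ∉ Ops.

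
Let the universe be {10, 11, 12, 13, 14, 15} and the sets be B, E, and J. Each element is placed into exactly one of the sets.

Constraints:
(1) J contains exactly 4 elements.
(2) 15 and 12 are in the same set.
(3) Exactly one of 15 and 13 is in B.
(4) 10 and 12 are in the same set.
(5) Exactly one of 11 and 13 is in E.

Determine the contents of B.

B = {13}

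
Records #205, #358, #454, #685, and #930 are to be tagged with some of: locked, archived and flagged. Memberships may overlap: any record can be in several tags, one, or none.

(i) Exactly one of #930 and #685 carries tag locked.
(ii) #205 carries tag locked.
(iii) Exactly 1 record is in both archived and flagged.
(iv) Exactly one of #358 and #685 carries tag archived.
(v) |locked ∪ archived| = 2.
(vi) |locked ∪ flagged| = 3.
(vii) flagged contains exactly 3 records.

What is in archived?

From (ii): #205 ∈ locked.
Suppose #205 ∈ archived: no assignment then satisfies all the clues, so #205 ∉ archived.

archived = {#685}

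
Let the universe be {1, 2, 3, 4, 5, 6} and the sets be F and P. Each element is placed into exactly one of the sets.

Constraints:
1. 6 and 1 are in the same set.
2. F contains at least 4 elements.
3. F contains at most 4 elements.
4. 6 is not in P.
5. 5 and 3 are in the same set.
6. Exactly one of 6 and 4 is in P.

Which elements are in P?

P = {2, 4}

From (4): 6 ∉ P.
(1): 1 matches 6: 1 ∉ P.
(6) (exactly one): 4 ∈ P.
Only one set left: 1 ∈ F.
Only one set left: 6 ∈ F.
Suppose 2 ∉ P: no assignment then satisfies all the clues, so 2 ∈ P.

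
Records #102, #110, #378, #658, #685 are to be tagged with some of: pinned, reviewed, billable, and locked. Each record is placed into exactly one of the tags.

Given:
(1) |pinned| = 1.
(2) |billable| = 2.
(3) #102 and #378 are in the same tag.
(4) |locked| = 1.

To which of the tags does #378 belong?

#378: billable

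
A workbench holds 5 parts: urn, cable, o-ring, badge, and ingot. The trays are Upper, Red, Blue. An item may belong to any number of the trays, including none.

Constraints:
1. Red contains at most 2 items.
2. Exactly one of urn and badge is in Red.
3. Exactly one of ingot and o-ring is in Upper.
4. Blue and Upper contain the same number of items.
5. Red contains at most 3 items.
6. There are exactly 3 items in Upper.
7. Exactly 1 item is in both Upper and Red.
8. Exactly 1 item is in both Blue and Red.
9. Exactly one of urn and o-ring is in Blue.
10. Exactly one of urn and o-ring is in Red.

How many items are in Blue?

3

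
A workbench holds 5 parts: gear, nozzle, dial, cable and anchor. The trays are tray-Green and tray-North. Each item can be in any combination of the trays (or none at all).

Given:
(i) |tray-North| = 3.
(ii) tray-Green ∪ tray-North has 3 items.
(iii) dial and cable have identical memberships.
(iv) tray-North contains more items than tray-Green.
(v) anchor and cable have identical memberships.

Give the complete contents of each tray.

tray-Green = {}; tray-North = {anchor, cable, dial}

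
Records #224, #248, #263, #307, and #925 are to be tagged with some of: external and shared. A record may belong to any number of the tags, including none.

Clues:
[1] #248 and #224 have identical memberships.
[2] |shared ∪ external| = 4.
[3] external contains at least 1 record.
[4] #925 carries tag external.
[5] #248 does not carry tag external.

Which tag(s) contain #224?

From (4): #925 ∈ external.
From (5): #248 ∉ external.
(1): #224 matches #248: #224 ∉ external.
Suppose #224 ∉ shared: no assignment then satisfies all the clues, so #224 ∈ shared.

#224: shared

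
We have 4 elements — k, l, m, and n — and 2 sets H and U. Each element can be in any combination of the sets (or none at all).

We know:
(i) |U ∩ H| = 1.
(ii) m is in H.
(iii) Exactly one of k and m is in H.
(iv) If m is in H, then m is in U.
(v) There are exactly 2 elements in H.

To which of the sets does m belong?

m: H, U

From (ii): m ∈ H.
(iii) (exactly one): k ∉ H.
(iv): m ∈ U.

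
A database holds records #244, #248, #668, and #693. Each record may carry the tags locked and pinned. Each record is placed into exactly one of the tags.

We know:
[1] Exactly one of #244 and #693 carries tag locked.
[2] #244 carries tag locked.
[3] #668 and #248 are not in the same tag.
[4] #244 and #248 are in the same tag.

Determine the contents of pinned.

From (2): #244 ∈ locked.
(1) (exactly one): #693 ∉ locked.
(4): #248 matches #244: #248 ∈ locked.
Only one tag left: #693 ∈ pinned.
(3): #668 ∉ locked.
Only one tag left: #668 ∈ pinned.

pinned = {#668, #693}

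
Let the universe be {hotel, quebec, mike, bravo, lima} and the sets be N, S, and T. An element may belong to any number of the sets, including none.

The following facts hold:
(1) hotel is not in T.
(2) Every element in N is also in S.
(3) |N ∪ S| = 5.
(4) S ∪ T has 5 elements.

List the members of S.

S = {bravo, hotel, lima, mike, quebec}

From (1): hotel ∉ T.
Suppose hotel ∉ S: no assignment then satisfies all the clues, so hotel ∈ S.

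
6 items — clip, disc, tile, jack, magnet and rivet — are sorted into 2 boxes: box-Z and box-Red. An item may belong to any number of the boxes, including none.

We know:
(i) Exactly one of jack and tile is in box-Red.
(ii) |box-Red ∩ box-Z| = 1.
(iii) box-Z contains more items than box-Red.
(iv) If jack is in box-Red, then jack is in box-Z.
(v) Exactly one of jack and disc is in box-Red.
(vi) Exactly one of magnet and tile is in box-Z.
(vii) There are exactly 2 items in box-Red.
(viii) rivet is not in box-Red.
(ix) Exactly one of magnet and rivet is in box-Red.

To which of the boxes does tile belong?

tile: box-Z

From (viii): rivet ∉ box-Red.
(ix) (exactly one): magnet ∈ box-Red.
Suppose tile ∉ box-Z: no assignment then satisfies all the clues, so tile ∈ box-Z.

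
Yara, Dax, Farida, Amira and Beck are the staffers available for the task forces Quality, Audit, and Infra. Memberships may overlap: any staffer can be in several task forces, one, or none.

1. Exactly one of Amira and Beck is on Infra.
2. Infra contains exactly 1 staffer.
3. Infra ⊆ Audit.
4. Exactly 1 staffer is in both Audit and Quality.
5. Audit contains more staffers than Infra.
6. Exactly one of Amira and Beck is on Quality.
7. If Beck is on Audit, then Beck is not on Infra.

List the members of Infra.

Infra = {Amira}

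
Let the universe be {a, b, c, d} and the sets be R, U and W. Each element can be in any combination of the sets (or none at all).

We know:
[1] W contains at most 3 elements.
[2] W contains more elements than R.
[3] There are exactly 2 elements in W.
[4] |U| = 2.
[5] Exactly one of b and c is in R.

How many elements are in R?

1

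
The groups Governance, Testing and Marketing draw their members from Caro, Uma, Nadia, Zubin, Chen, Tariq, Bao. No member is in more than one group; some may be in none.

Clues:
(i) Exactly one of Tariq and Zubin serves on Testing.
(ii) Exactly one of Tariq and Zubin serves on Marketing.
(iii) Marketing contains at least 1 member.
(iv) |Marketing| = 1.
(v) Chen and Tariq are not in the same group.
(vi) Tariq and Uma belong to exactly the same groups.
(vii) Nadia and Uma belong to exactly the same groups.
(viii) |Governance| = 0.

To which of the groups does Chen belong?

(viii): Governance already has 0, so the rest are out.
Suppose Chen ∈ Testing: no assignment then satisfies all the clues, so Chen ∉ Testing.

Chen: none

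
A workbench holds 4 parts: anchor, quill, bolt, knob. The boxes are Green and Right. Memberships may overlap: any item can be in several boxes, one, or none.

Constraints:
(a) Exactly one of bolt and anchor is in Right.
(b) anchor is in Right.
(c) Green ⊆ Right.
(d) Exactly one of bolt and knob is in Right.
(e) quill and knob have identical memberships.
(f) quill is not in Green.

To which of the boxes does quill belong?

From (b): anchor ∈ Right.
From (f): quill ∉ Green.
(a) (exactly one): bolt ∉ Right.
(c) contrapositive: bolt ∉ Green.
(d) (exactly one): knob ∈ Right.
(e): knob matches quill: knob ∉ Green.
(e): quill matches knob: quill ∈ Right.

quill: Right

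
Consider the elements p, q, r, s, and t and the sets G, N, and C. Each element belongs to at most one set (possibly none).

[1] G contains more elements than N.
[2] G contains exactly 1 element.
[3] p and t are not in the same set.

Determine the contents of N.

N = {}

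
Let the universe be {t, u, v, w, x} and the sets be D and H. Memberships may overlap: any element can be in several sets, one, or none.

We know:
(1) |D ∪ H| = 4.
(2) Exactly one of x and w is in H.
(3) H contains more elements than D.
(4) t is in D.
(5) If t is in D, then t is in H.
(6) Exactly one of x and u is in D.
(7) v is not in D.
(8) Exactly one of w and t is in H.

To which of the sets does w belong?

From (4): t ∈ D.
From (7): v ∉ D.
(5): t ∈ H.
(8) (exactly one): w ∉ H.
(2) (exactly one): x ∈ H.
Suppose w ∈ D: no assignment then satisfies all the clues, so w ∉ D.

w: none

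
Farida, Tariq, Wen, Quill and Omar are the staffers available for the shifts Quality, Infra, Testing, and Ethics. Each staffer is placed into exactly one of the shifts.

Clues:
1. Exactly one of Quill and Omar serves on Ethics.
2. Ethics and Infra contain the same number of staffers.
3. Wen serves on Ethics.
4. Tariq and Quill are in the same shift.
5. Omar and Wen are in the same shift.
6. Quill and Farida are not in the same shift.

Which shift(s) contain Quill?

Quill: Infra

From (3): Wen ∈ Ethics.
(5): Omar matches Wen: Omar ∉ Quality.
(5): Omar matches Wen: Omar ∉ Infra.
(5): Omar matches Wen: Omar ∉ Testing.
(5): Omar matches Wen: Omar ∈ Ethics.
(1) (exactly one): Quill ∉ Ethics.
(4): Tariq matches Quill: Tariq ∉ Ethics.
Suppose Quill ∈ Quality: no assignment then satisfies all the clues, so Quill ∉ Quality.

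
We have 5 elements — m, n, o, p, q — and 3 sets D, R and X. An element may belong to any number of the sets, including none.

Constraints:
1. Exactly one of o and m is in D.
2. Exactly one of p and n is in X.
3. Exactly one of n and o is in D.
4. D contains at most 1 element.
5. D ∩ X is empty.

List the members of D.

D = {o}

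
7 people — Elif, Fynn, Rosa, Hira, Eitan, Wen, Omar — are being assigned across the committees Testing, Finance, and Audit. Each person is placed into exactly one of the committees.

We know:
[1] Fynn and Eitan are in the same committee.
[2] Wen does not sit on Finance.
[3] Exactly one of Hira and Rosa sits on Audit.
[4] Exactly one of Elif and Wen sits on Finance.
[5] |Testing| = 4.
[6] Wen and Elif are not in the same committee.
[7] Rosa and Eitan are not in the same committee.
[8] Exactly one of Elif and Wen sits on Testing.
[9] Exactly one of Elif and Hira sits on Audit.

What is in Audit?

Audit = {Hira}

From (2): Wen ∉ Finance.
(4) (exactly one): Elif ∈ Finance.
(8) (exactly one): Wen ∈ Testing.
(9) (exactly one): Hira ∈ Audit.
(3) (exactly one): Rosa ∉ Audit.
Suppose Fynn ∈ Audit: no assignment then satisfies all the clues, so Fynn ∉ Audit.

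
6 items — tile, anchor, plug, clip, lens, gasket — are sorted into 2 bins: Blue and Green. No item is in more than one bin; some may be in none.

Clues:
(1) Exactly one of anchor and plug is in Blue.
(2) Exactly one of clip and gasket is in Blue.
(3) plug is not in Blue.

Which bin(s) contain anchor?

anchor: Blue

From (3): plug ∉ Blue.
(1) (exactly one): anchor ∈ Blue.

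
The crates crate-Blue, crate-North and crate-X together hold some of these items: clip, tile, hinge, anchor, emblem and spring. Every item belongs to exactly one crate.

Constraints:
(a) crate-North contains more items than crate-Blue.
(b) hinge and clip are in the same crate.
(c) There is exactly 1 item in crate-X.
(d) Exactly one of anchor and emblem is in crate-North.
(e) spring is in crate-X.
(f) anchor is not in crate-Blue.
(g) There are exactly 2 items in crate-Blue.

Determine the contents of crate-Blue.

crate-Blue = {emblem, tile}

From (e): spring ∈ crate-X.
From (f): anchor ∉ crate-Blue.
(c): crate-X already has 1, so the rest are out.
Only one crate left: anchor ∈ crate-North.
(d) (exactly one): emblem ∉ crate-North.
Only one crate left: emblem ∈ crate-Blue.
Suppose clip ∈ crate-Blue: no assignment then satisfies all the clues, so clip ∉ crate-Blue.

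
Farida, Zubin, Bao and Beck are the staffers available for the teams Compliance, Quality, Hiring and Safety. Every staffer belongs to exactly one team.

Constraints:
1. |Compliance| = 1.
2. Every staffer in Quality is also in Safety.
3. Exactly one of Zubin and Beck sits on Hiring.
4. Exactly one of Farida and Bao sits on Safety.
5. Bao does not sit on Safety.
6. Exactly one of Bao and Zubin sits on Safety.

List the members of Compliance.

Compliance = {Bao}

From (5): Bao ∉ Safety.
(2) contrapositive: Bao ∉ Quality.
(4) (exactly one): Farida ∈ Safety.
(6) (exactly one): Zubin ∈ Safety.
(3) (exactly one): Beck ∈ Hiring.
(1): only 1 candidates remain for Compliance, so all are in.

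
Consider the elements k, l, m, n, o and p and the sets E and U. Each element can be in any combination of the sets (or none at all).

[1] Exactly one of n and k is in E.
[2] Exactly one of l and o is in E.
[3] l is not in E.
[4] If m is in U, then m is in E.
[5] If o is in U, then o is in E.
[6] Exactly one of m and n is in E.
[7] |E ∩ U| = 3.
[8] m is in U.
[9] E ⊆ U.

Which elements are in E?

From (3): l ∉ E.
From (8): m ∈ U.
(2) (exactly one): o ∈ E.
(4): m ∈ E.
(6) (exactly one): n ∉ E.
(9) with o ∈ E: o ∈ U.
(1) (exactly one): k ∈ E.
(9) with k ∈ E: k ∈ U.
Suppose p ∈ E: no assignment then satisfies all the clues, so p ∉ E.

E = {k, m, o}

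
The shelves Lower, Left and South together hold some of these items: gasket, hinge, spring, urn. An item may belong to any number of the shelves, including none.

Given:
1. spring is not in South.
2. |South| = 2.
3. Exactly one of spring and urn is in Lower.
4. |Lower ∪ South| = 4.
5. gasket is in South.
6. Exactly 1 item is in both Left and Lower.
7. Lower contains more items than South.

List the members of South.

South = {gasket, urn}

From (1): spring ∉ South.
From (5): gasket ∈ South.
Suppose hinge ∈ South: no assignment then satisfies all the clues, so hinge ∉ South.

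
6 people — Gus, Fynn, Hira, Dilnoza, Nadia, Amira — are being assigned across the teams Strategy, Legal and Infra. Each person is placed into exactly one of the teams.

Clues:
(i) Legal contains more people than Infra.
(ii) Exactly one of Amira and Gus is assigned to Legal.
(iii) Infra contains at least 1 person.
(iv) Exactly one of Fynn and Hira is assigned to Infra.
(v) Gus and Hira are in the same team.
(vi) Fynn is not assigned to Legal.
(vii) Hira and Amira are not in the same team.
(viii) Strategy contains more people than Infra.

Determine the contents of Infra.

Infra = {Fynn}

From (vi): Fynn ∉ Legal.
Suppose Gus ∈ Infra: no assignment then satisfies all the clues, so Gus ∉ Infra.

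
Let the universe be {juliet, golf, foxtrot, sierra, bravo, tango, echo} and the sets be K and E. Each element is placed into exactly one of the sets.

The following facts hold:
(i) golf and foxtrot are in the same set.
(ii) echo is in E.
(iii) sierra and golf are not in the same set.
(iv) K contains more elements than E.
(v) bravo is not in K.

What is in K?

K = {foxtrot, golf, juliet, tango}

From (ii): echo ∈ E.
From (v): bravo ∉ K.
Only one set left: bravo ∈ E.
Suppose juliet ∉ K: no assignment then satisfies all the clues, so juliet ∈ K.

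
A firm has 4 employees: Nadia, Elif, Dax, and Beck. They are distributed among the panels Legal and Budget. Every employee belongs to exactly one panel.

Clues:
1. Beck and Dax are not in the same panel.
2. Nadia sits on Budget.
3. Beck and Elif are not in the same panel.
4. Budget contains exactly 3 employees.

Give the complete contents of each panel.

From (2): Nadia ∈ Budget.
Suppose Elif ∈ Legal: no assignment then satisfies all the clues, so Elif ∉ Legal.

Legal = {Beck}; Budget = {Dax, Elif, Nadia}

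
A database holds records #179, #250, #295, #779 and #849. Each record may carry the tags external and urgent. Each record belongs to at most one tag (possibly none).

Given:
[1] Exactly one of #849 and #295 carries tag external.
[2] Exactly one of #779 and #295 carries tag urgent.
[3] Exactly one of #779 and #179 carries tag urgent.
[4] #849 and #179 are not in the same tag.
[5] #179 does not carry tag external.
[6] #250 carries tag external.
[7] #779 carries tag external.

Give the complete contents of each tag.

From (5): #179 ∉ external.
From (6): #250 ∈ external.
From (7): #779 ∈ external.
(2) (exactly one): #295 ∈ urgent.
(3) (exactly one): #179 ∈ urgent.
(4): #849 ∉ urgent.
(1) (exactly one): #849 ∈ external.

external = {#250, #779, #849}; urgent = {#179, #295}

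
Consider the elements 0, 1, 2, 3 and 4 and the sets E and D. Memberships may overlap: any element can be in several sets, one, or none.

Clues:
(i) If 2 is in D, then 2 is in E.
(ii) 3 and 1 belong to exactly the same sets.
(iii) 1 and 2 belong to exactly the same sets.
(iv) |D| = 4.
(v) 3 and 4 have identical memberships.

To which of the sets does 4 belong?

4: D, E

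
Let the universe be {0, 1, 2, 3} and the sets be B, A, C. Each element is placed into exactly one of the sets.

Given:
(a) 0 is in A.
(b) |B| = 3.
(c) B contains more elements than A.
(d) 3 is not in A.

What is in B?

B = {1, 2, 3}

From (a): 0 ∈ A.
From (d): 3 ∉ A.
(b): only 3 candidates remain for B, so all are in.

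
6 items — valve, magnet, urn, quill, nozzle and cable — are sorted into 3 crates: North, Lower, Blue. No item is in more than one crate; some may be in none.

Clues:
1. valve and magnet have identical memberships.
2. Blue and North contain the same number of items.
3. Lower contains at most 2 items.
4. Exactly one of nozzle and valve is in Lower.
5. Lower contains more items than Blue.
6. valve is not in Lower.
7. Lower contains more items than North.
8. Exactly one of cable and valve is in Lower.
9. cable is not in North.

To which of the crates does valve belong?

valve: none

From (6): valve ∉ Lower.
From (9): cable ∉ North.
(1): magnet matches valve: magnet ∉ Lower.
(4) (exactly one): nozzle ∈ Lower.
(8) (exactly one): cable ∈ Lower.
(3): Lower already has 2, so the rest are out.
Suppose valve ∈ North: no assignment then satisfies all the clues, so valve ∉ North.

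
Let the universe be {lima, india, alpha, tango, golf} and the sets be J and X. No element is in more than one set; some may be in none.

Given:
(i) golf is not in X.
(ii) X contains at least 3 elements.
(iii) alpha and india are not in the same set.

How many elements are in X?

3

From (i): golf ∉ X.
Suppose lima ∈ J: no assignment then satisfies all the clues, so lima ∉ J.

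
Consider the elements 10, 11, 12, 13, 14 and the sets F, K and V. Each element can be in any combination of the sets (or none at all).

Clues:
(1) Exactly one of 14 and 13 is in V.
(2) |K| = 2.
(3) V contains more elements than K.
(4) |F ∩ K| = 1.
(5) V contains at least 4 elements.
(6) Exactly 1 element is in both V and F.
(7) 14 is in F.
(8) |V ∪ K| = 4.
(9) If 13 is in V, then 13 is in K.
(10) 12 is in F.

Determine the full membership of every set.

F = {12, 14}; K = {12, 13}; V = {10, 11, 12, 13}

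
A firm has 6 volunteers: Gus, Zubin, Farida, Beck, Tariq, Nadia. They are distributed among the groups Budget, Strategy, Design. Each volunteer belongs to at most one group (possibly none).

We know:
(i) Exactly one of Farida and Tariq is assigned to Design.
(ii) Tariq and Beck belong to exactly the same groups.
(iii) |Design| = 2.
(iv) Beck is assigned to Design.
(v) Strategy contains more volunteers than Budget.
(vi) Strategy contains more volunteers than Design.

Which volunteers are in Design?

Design = {Beck, Tariq}

From (iv): Beck ∈ Design.
(ii): Tariq matches Beck: Tariq ∉ Budget.
(ii): Tariq matches Beck: Tariq ∉ Strategy.
(ii): Tariq matches Beck: Tariq ∈ Design.
(iii): Design already has 2, so the rest are out.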